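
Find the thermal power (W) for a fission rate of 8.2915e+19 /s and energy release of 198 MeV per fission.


P = fission_rate * E_MeV * 1.602e-13
P = 8.2915e+19 * 198 * 1.602e-13
P = 2.6300e+09 W

2.6300e+09


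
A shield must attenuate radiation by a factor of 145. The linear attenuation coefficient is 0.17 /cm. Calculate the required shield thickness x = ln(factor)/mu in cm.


x = ln(factor) / mu
x = ln(145) / 0.17
x = 29.275 cm

29.275


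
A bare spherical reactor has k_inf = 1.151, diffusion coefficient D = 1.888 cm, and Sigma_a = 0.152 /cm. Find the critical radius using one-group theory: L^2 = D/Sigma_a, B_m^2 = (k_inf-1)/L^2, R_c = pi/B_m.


L^2 = D / Sigma_a = 1.888 / 0.152 = 12.42105 cm^2
B_m^2 = (k_inf - 1) / L^2 = (1.151 - 1) / 12.42105 = 0.01215678 /cm^2
For a bare sphere: B_g = pi/R, so R_c = pi / sqrt(B_m^2)
R_c = pi / sqrt(0.01215678) = 28.493 cm

28.493


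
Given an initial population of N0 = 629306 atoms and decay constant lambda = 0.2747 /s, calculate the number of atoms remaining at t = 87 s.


N = N0 * exp(-lambda * t)
N = 629306 * exp(-0.2747 * 87)
N = 2.6285e-05

2.6285e-05


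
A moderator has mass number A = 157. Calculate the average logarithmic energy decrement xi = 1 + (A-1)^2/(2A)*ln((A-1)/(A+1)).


xi = 1 + (A-1)^2/(2A) * ln((A-1)/(A+1))
xi = 1 + (157-1)^2/(2*157) * ln((157-1)/(157 +1))
xi = 0.012685

0.012685


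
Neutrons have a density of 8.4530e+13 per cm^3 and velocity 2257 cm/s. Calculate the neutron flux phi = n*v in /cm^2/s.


phi = n * v
phi = 8.4530e+13 * 2257
phi = 1.9078e+17 /cm^2/s

1.9078e+17


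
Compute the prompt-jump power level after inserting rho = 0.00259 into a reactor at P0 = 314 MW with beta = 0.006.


P1/P0 = beta / (beta - rho)
P1/P0 = 0.006 / (0.006 - 0.00259) = 1.759531
P1 = 314 * 1.759531 = 552.49 MW

552.49


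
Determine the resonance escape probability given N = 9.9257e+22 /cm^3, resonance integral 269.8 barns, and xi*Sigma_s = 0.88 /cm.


p = exp(-N * I * 1e-24 / (xi*Sigma_s))
p = exp(-9.9257e+22 * 269.8 * 1e-24 / 0.88)
p = 6.0793e-14

6.0793e-14


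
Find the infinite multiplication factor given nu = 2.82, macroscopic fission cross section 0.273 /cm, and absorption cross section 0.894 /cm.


k_inf = nu * Sigma_f / Sigma_a
k_inf = 2.82 * 0.273 / 0.894
k_inf = 0.86114

0.86114


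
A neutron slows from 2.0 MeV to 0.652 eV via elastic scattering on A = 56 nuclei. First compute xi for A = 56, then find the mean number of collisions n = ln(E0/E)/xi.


xi = 1 + (A-1)^2/(2A)*ln((A-1)/(A+1)) = 0.03529286 (for A = 56)
n = ln(E0/E) / xi
n = ln(2.0e6 / 0.652) / 0.03529286
n = ln(3.067485e+06) / 0.03529286 = 423.21

423.21


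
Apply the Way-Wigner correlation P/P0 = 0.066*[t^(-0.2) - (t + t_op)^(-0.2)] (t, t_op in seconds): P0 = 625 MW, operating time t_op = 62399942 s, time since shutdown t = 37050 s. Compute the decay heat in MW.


P/P0 = 0.066 * [t^(-0.2) - (t + t_op)^(-0.2)]
P/P0 = 0.066 * [37050^(-0.2) - (37050 + 62399942)^(-0.2)]
P/P0 = 0.066 * [0.1219670 - 0.02760016] = 0.006228211
P = 625 * 0.006228211 = 3.8926 MW

3.8926


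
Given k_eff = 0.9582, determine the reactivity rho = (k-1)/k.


rho = (k_eff - 1) / k_eff
rho = (0.9582 - 1) / 0.9582
rho = -0.043623

-0.043623


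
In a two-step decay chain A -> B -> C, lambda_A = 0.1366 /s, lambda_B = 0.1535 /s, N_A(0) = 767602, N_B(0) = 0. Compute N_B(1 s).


N_B(t) = lambda_A * N_A0 / (lambda_B - lambda_A) * [exp(-lambda_A*t) - exp(-lambda_B*t)]
exp(-0.1366*1) = 0.8723191; exp(-0.1535*1) = 0.8577008
N_B = 0.1366 * 767602 / (0.1535 - 0.1366) * (0.8723191 - 0.8577008)
N_B = 90698

90698


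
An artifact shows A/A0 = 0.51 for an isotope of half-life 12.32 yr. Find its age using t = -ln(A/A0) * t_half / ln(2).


lambda = ln(2) / t_half = ln(2) / 12.32 = 0.05626195 /yr
t = -ln(A/A0) / lambda
t = -ln(0.51) / 0.05626195
t = 11.968 yr

11.968


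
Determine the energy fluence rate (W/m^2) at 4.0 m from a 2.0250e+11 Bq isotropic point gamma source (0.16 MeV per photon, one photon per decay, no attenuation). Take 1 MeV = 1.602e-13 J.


psi = A * E * 1.602e-13 / (4*pi*r^2)
psi = 2.0250e+11 * 0.16 * 1.602e-13 / (4*pi*4.0^2)
psi = 2.5815e-05 W/m^2

2.5815e-05


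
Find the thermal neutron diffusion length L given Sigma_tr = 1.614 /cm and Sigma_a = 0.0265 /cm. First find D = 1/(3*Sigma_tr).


D = 1 / (3 * Sigma_tr) = 1 / (3 * 1.614) = 0.2065262 cm
L = sqrt(D / Sigma_a)
L = sqrt(0.2065262 / 0.0265)
L = 2.7917 cm

2.7917


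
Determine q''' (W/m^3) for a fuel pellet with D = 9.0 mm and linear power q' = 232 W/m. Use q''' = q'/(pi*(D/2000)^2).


r = D / 2 / 1000 = 9.0 / 2 / 1000 = 0.0045 m
q''' = q' / (pi * r^2)
q''' = 232 / (pi * 0.0045^2)
q''' = 3.6468e+06 W/m^3

3.6468e+06


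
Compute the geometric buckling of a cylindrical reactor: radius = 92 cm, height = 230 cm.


B^2 = (2.405/R)^2 + (pi/H)^2
B^2 = (2.405/92)^2 + (pi/230)^2
B^2 = 8.6994e-04 /cm^2

8.6994e-04


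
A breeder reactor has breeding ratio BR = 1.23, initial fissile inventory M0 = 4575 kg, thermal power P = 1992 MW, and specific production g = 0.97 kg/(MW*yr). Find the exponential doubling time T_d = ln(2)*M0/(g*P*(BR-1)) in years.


Breeding gain G = BR - 1 = 1.23 - 1 = 0.23
Fissile production rate = g * P * G = 0.97 * 1992 * 0.23 = 444.4152 kg/yr
T_d = ln(2) * M0 / (g * P * G)
T_d = ln(2) * 4575 / 444.4152 = 7.1356 yr

7.1356


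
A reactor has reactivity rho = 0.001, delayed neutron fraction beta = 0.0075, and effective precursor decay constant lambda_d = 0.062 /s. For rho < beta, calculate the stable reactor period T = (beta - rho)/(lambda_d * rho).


T = (beta - rho) / (lambda_d * rho)
T = (0.0075 - 0.001) / (0.062 * 0.001)
T = 104.84 s

104.84


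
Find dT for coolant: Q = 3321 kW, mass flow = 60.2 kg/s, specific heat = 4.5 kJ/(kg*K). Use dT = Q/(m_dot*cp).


dT = Q / (m_dot * cp)
dT = 3321 / (60.2 * 4.5)
dT = 12.259 C

12.259


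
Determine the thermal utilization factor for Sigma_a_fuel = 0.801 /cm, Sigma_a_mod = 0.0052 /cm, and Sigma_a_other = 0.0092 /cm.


f = Sigma_a_fuel / (Sigma_a_fuel + Sigma_a_mod + Sigma_a_other)
f = 0.801 / (0.801 + 0.0052 + 0.0092)
f = 0.98234

0.98234


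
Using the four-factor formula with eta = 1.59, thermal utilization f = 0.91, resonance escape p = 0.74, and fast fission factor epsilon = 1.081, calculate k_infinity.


k_inf = eta * f * p * epsilon
k_inf = 1.59 * 0.91 * 0.74 * 1.081
k_inf = 1.1574

1.1574


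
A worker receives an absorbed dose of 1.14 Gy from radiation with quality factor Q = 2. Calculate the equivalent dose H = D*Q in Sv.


H = D * Q
H = 1.14 * 2
H = 2.2800 Sv

2.2800


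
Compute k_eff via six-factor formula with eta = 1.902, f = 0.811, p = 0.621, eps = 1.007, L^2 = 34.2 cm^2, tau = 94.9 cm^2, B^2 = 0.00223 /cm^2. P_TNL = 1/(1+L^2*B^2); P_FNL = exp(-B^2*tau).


k_inf = eta*f*p*eps = 1.902*0.811*0.621*1.007 = 0.9646115
P_TNL = 1/(1 + L^2*B^2) = 1/(1 + 34.2*0.00223) = 0.9291383
P_FNL = exp(-B^2*tau) = exp(-0.00223*94.9) = 0.8092665
k_eff = k_inf * P_TNL * P_FNL = 0.9646115 * 0.9291383 * 0.8092665
k_eff = 0.72531

0.72531


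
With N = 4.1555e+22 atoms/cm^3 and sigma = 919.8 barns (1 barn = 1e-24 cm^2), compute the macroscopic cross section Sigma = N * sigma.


Sigma = N * sigma_barns * 1e-24
Sigma = 4.1555e+22 * 919.8 * 1e-24
Sigma = 38.222 /cm

38.222


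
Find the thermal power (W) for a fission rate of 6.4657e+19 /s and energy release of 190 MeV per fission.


P = fission_rate * E_MeV * 1.602e-13
P = 6.4657e+19 * 190 * 1.602e-13
P = 1.9680e+09 W

1.9680e+09


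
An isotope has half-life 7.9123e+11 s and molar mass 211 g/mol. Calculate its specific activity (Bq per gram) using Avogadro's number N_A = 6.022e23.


lambda = ln(2) / t_half = ln(2) / 7.9123e+11 = 8.760375e-13 /s
SA = lambda * N_A / M
SA = 8.760375e-13 * 6.022e23 / 211
SA = 2.5002e+09 Bq/g

2.5002e+09


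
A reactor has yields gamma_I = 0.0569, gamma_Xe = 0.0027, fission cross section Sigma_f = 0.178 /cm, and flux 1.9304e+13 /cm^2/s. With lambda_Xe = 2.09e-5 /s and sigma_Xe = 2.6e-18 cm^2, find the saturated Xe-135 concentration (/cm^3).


Xe_eq = (gamma_I + gamma_Xe) * Sigma_f * phi / (lambda_Xe + sigma_Xe * phi)
Numerator = (0.0569 + 0.0027) * 0.178 * 1.9304e+13 = 2.047923e+11
Denominator = 2.09e-5 + 2.6e-18 * 1.9304e+13 = 7.109040e-05
Xe_eq = 2.047923e+11 / 7.109040e-05 = 2.8807e+15 /cm^3

2.8807e+15


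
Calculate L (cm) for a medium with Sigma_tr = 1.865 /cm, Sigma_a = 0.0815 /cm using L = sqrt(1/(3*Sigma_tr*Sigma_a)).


D = 1 / (3 * Sigma_tr) = 1 / (3 * 1.865) = 0.1787310 cm
L = sqrt(D / Sigma_a)
L = sqrt(0.1787310 / 0.0815)
L = 1.4809 cm

1.4809


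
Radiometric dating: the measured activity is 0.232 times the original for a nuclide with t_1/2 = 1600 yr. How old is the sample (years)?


lambda = ln(2) / t_half = ln(2) / 1600 = 4.332170e-04 /yr
t = -ln(A/A0) / lambda
t = -ln(0.232) / 4.332170e-04
t = 3372.5 yr

3372.5


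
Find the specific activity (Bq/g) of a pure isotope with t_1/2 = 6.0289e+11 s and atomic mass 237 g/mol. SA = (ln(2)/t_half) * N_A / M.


lambda = ln(2) / t_half = ln(2) / 6.0289e+11 = 1.149708e-12 /s
SA = lambda * N_A / M
SA = 1.149708e-12 * 6.022e23 / 237
SA = 2.9213e+09 Bq/g

2.9213e+09


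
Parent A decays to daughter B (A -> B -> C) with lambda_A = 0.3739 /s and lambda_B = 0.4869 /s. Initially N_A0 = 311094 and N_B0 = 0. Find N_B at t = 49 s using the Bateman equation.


N_B(t) = lambda_A * N_A0 / (lambda_B - lambda_A) * [exp(-lambda_A*t) - exp(-lambda_B*t)]
exp(-0.3739*49) = 1.104708e-08; exp(-0.4869*49) = 4.350697e-11
N_B = 0.3739 * 311094 / (0.4869 - 0.3739) * (1.104708e-08 - 4.350697e-11)
N_B = 0.011327

0.011327


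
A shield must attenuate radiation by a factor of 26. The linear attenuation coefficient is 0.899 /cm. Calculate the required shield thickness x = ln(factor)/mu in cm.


x = ln(factor) / mu
x = ln(26) / 0.899
x = 3.6241 cm

3.6241


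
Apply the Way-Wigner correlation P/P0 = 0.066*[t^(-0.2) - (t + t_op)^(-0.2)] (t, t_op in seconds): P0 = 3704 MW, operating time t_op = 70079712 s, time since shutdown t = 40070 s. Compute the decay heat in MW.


P/P0 = 0.066 * [t^(-0.2) - (t + t_op)^(-0.2)]
P/P0 = 0.066 * [40070^(-0.2) - (40070 + 70079712)^(-0.2)]
P/P0 = 0.066 * [0.1200704 - 0.02696695] = 0.006144828
P = 3704 * 0.006144828 = 22.760 MW

22.760


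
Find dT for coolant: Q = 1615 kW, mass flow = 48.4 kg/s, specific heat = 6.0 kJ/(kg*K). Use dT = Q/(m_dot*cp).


dT = Q / (m_dot * cp)
dT = 1615 / (48.4 * 6.0)
dT = 5.5613 C

5.5613


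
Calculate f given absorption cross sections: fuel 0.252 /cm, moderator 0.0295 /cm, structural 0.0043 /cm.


f = Sigma_a_fuel / (Sigma_a_fuel + Sigma_a_mod + Sigma_a_other)
f = 0.252 / (0.252 + 0.0295 + 0.0043)
f = 0.88174

0.88174


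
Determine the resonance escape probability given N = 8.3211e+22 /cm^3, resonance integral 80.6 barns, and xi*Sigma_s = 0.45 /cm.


p = exp(-N * I * 1e-24 / (xi*Sigma_s))
p = exp(-8.3211e+22 * 80.6 * 1e-24 / 0.45)
p = 3.3672e-07

3.3672e-07


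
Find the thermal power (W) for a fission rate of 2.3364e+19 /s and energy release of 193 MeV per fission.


P = fission_rate * E_MeV * 1.602e-13
P = 2.3364e+19 * 193 * 1.602e-13
P = 7.2238e+08 W

7.2238e+08


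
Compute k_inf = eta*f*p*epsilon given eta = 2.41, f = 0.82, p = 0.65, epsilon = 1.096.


k_inf = eta * f * p * epsilon
k_inf = 2.41 * 0.82 * 0.65 * 1.096
k_inf = 1.4078

1.4078


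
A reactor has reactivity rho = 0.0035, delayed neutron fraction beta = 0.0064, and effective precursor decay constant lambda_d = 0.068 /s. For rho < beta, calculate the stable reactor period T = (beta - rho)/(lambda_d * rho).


T = (beta - rho) / (lambda_d * rho)
T = (0.0064 - 0.0035) / (0.068 * 0.0035)
T = 12.185 s

12.185


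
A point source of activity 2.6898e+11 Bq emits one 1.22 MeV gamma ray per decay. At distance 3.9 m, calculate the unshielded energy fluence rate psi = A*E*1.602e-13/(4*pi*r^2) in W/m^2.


psi = A * E * 1.602e-13 / (4*pi*r^2)
psi = 2.6898e+11 * 1.22 * 1.602e-13 / (4*pi*3.9^2)
psi = 2.7504e-04 W/m^2

2.7504e-04


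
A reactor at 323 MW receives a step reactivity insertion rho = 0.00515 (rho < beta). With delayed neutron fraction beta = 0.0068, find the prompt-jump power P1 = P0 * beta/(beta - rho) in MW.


P1/P0 = beta / (beta - rho)
P1/P0 = 0.0068 / (0.0068 - 0.00515) = 4.121212
P1 = 323 * 4.121212 = 1331.2 MW

1331.2


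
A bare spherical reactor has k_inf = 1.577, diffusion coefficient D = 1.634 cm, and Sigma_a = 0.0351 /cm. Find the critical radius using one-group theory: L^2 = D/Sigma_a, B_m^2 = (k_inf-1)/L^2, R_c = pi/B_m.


L^2 = D / Sigma_a = 1.634 / 0.0351 = 46.55271 cm^2
B_m^2 = (k_inf - 1) / L^2 = (1.577 - 1) / 46.55271 = 0.01239455 /cm^2
For a bare sphere: B_g = pi/R, so R_c = pi / sqrt(B_m^2)
R_c = pi / sqrt(0.01239455) = 28.219 cm

28.219


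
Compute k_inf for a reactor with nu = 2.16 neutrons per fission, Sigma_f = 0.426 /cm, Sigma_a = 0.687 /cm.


k_inf = nu * Sigma_f / Sigma_a
k_inf = 2.16 * 0.426 / 0.687
k_inf = 1.3394

1.3394


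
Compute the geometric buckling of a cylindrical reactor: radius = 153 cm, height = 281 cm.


B^2 = (2.405/R)^2 + (pi/H)^2
B^2 = (2.405/153)^2 + (pi/281)^2
B^2 = 3.7208e-04 /cm^2

3.7208e-04


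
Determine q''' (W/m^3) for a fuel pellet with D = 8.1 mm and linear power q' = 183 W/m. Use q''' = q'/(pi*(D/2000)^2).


r = D / 2 / 1000 = 8.1 / 2 / 1000 = 0.00405 m
q''' = q' / (pi * r^2)
q''' = 183 / (pi * 0.00405^2)
q''' = 3.5513e+06 W/m^3

3.5513e+06


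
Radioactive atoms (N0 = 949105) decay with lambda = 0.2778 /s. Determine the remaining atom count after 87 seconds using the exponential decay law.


N = N0 * exp(-lambda * t)
N = 949105 * exp(-0.2778 * 87)
N = 3.0271e-05

3.0271e-05


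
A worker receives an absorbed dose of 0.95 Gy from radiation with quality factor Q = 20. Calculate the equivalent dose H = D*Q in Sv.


H = D * Q
H = 0.95 * 20
H = 19.000 Sv

19.000


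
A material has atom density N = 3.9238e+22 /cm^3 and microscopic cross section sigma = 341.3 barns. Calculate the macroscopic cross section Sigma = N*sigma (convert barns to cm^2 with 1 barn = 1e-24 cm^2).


Sigma = N * sigma_barns * 1e-24
Sigma = 3.9238e+22 * 341.3 * 1e-24
Sigma = 13.392 /cm

13.392


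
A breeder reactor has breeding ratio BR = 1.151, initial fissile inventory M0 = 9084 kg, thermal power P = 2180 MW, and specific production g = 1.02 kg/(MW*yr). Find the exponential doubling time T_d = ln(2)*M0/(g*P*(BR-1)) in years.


Breeding gain G = BR - 1 = 1.151 - 1 = 0.151
Fissile production rate = g * P * G = 1.02 * 2180 * 0.151 = 335.7636 kg/yr
T_d = ln(2) * M0 / (g * P * G)
T_d = ln(2) * 9084 / 335.7636 = 18.753 yr

18.753


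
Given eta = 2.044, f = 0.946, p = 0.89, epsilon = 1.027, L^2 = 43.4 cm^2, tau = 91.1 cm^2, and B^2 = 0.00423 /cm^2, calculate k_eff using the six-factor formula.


k_inf = eta*f*p*eps = 2.044*0.946*0.89*1.027 = 1.767390
P_TNL = 1/(1 + L^2*B^2) = 1/(1 + 43.4*0.00423) = 0.8448929
P_FNL = exp(-B^2*tau) = exp(-0.00423*91.1) = 0.6802105
k_eff = k_inf * P_TNL * P_FNL = 1.767390 * 0.8448929 * 0.6802105
k_eff = 1.0157

1.0157


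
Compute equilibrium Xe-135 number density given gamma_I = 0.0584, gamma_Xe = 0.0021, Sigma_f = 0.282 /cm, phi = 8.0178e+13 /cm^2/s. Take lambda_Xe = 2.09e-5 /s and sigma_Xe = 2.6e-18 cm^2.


Xe_eq = (gamma_I + gamma_Xe) * Sigma_f * phi / (lambda_Xe + sigma_Xe * phi)
Numerator = (0.0584 + 0.0021) * 0.282 * 8.0178e+13 = 1.367917e+12
Denominator = 2.09e-5 + 2.6e-18 * 8.0178e+13 = 2.293628e-04
Xe_eq = 1.367917e+12 / 2.293628e-04 = 5.9640e+15 /cm^3

5.9640e+15


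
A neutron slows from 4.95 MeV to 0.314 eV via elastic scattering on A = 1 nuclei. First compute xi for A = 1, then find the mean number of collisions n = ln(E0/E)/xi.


xi = 1 + (A-1)^2/(2A)*ln((A-1)/(A+1)) = 1 (for A = 1)
n = ln(E0/E) / xi
n = ln(4.95e6 / 0.314) / 1
n = ln(1.576433e+07) / 1 = 16.573

16.573


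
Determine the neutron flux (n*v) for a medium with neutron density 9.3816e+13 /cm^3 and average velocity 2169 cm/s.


phi = n * v
phi = 9.3816e+13 * 2169
phi = 2.0349e+17 /cm^2/s

2.0349e+17


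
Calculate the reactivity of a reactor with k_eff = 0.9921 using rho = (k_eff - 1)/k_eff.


rho = (k_eff - 1) / k_eff
rho = (0.9921 - 1) / 0.9921
rho = -0.0079629

-0.0079629


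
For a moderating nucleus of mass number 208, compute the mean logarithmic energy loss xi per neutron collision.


xi = 1 + (A-1)^2/(2A) * ln((A-1)/(A+1))
xi = 1 + (208-1)^2/(2*208) * ln((208-1)/(208 +1))
xi = 0.0095846

0.0095846


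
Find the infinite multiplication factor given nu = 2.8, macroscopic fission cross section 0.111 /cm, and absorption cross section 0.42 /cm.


k_inf = nu * Sigma_f / Sigma_a
k_inf = 2.8 * 0.111 / 0.42
k_inf = 0.74000

0.74000


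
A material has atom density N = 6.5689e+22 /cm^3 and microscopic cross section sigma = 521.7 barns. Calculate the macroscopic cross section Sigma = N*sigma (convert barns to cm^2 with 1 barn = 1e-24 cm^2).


Sigma = N * sigma_barns * 1e-24
Sigma = 6.5689e+22 * 521.7 * 1e-24
Sigma = 34.270 /cm

34.270


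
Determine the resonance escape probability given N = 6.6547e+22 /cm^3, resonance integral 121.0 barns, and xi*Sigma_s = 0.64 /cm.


p = exp(-N * I * 1e-24 / (xi*Sigma_s))
p = exp(-6.6547e+22 * 121.0 * 1e-24 / 0.64)
p = 3.4348e-06

3.4348e-06


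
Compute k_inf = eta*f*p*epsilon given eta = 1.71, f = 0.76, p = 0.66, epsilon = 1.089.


k_inf = eta * f * p * epsilon
k_inf = 1.71 * 0.76 * 0.66 * 1.089
k_inf = 0.93407

0.93407


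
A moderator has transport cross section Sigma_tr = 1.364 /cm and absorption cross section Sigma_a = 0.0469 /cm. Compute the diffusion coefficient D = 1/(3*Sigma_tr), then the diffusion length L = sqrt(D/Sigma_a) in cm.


D = 1 / (3 * Sigma_tr) = 1 / (3 * 1.364) = 0.2443793 cm
L = sqrt(D / Sigma_a)
L = sqrt(0.2443793 / 0.0469)
L = 2.2827 cm

2.2827


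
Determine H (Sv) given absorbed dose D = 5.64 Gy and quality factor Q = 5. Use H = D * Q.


H = D * Q
H = 5.64 * 5
H = 28.200 Sv

28.200


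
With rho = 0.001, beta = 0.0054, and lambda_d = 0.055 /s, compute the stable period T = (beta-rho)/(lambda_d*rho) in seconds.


T = (beta - rho) / (lambda_d * rho)
T = (0.0054 - 0.001) / (0.055 * 0.001)
T = 80.000 s

80.000


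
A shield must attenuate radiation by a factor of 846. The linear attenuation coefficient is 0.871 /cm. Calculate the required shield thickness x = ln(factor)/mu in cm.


x = ln(factor) / mu
x = ln(846) / 0.871
x = 7.7388 cm

7.7388


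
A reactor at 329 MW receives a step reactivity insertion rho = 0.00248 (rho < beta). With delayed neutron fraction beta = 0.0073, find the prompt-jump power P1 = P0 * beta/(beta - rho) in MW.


P1/P0 = beta / (beta - rho)
P1/P0 = 0.0073 / (0.0073 - 0.00248) = 1.514523
P1 = 329 * 1.514523 = 498.28 MW

498.28


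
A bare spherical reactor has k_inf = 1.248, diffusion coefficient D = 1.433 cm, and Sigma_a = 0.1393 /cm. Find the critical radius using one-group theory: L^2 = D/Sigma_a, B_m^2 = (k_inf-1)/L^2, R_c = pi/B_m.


L^2 = D / Sigma_a = 1.433 / 0.1393 = 10.28715 cm^2
B_m^2 = (k_inf - 1) / L^2 = (1.248 - 1) / 10.28715 = 0.02410775 /cm^2
For a bare sphere: B_g = pi/R, so R_c = pi / sqrt(B_m^2)
R_c = pi / sqrt(0.02410775) = 20.234 cm

20.234


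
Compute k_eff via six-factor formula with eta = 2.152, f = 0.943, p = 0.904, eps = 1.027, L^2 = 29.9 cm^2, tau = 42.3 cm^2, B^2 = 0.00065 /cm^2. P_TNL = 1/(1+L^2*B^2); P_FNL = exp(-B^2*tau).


k_inf = eta*f*p*eps = 2.152*0.943*0.904*1.027 = 1.884052
P_TNL = 1/(1 + L^2*B^2) = 1/(1 + 29.9*0.00065) = 0.9809355
P_FNL = exp(-B^2*tau) = exp(-0.00065*42.3) = 0.9728795
k_eff = k_inf * P_TNL * P_FNL = 1.884052 * 0.9809355 * 0.9728795
k_eff = 1.7980

1.7980


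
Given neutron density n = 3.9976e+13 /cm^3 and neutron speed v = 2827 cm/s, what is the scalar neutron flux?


phi = n * v
phi = 3.9976e+13 * 2827
phi = 1.1301e+17 /cm^2/s

1.1301e+17


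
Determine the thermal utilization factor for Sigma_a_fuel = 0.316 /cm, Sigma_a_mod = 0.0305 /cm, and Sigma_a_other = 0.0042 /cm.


f = Sigma_a_fuel / (Sigma_a_fuel + Sigma_a_mod + Sigma_a_other)
f = 0.316 / (0.316 + 0.0305 + 0.0042)
f = 0.90106

0.90106


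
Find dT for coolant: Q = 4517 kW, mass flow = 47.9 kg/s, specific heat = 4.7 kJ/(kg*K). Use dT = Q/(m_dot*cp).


dT = Q / (m_dot * cp)
dT = 4517 / (47.9 * 4.7)
dT = 20.064 C

20.064


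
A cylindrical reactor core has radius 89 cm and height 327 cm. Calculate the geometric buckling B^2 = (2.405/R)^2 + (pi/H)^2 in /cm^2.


B^2 = (2.405/R)^2 + (pi/H)^2
B^2 = (2.405/89)^2 + (pi/327)^2
B^2 = 8.2251e-04 /cm^2

8.2251e-04


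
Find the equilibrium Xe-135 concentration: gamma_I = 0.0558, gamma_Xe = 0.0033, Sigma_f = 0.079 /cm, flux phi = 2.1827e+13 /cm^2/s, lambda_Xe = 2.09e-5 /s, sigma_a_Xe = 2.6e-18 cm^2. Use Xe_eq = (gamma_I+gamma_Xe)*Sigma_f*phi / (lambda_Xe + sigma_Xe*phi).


Xe_eq = (gamma_I + gamma_Xe) * Sigma_f * phi / (lambda_Xe + sigma_Xe * phi)
Numerator = (0.0558 + 0.0033) * 0.079 * 2.1827e+13 = 1.019081e+11
Denominator = 2.09e-5 + 2.6e-18 * 2.1827e+13 = 7.765020e-05
Xe_eq = 1.019081e+11 / 7.765020e-05 = 1.3124e+15 /cm^3

1.3124e+15


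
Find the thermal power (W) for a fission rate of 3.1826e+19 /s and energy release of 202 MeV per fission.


P = fission_rate * E_MeV * 1.602e-13
P = 3.1826e+19 * 202 * 1.602e-13
P = 1.0299e+09 W

1.0299e+09


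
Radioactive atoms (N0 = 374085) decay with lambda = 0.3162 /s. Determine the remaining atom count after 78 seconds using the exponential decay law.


N = N0 * exp(-lambda * t)
N = 374085 * exp(-0.3162 * 78)
N = 7.2729e-06

7.2729e-06


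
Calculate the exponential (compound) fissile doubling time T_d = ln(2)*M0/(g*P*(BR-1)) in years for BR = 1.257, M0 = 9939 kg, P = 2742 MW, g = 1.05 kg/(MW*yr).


Breeding gain G = BR - 1 = 1.257 - 1 = 0.257
Fissile production rate = g * P * G = 1.05 * 2742 * 0.257 = 739.9287 kg/yr
T_d = ln(2) * M0 / (g * P * G)
T_d = ln(2) * 9939 / 739.9287 = 9.3106 yr

9.3106


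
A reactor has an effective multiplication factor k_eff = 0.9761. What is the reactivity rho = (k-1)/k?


rho = (k_eff - 1) / k_eff
rho = (0.9761 - 1) / 0.9761
rho = -0.024485

-0.024485


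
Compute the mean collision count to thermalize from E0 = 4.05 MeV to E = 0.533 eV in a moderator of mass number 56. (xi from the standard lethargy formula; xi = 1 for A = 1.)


xi = 1 + (A-1)^2/(2A)*ln((A-1)/(A+1)) = 0.03529286 (for A = 56)
n = ln(E0/E) / xi
n = ln(4.05e6 / 0.533) / 0.03529286
n = ln(7.598499e+06) / 0.03529286 = 448.91

448.91


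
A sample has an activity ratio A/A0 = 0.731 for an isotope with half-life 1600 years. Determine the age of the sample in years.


lambda = ln(2) / t_half = ln(2) / 1600 = 4.332170e-04 /yr
t = -ln(A/A0) / lambda
t = -ln(0.731) / 4.332170e-04
t = 723.29 yr

723.29


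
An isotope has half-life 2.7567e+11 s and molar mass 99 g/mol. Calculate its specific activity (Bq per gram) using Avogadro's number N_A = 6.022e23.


lambda = ln(2) / t_half = ln(2) / 2.7567e+11 = 2.514409e-12 /s
SA = lambda * N_A / M
SA = 2.514409e-12 * 6.022e23 / 99
SA = 1.5295e+10 Bq/g

1.5295e+10


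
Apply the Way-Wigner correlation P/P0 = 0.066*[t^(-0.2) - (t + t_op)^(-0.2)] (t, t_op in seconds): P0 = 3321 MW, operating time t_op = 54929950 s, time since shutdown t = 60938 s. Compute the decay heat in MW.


P/P0 = 0.066 * [t^(-0.2) - (t + t_op)^(-0.2)]
P/P0 = 0.066 * [60938^(-0.2) - (60938 + 54929950)^(-0.2)]
P/P0 = 0.066 * [0.1104135 - 0.02831013] = 0.005418822
P = 3321 * 0.005418822 = 17.996 MW

17.996


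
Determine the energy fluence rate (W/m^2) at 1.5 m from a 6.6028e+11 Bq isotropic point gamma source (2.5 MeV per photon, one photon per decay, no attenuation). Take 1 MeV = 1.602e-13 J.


psi = A * E * 1.602e-13 / (4*pi*r^2)
psi = 6.6028e+11 * 2.5 * 1.602e-13 / (4*pi*1.5^2)
psi = 0.0093527 W/m^2

0.0093527


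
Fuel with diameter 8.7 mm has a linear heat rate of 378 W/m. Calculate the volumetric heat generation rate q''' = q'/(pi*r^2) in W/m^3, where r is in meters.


r = D / 2 / 1000 = 8.7 / 2 / 1000 = 0.00435 m
q''' = q' / (pi * r^2)
q''' = 378 / (pi * 0.00435^2)
q''' = 6.3586e+06 W/m^3

6.3586e+06


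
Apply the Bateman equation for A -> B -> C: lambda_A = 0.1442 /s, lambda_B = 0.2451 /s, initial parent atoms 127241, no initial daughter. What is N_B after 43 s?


N_B(t) = lambda_A * N_A0 / (lambda_B - lambda_A) * [exp(-lambda_A*t) - exp(-lambda_B*t)]
exp(-0.1442*43) = 0.002028213; exp(-0.2451*43) = 2.647526e-05
N_B = 0.1442 * 127241 / (0.2451 - 0.1442) * (0.002028213 - 2.647526e-05)
N_B = 364.01

364.01


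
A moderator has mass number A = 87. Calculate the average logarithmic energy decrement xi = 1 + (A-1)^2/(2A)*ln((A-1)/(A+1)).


xi = 1 + (A-1)^2/(2A) * ln((A-1)/(A+1))
xi = 1 + (87-1)^2/(2*87) * ln((87-1)/(87 +1))
xi = 0.022813

0.022813


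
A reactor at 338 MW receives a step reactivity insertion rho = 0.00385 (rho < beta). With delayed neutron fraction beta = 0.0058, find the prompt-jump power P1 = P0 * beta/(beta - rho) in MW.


P1/P0 = beta / (beta - rho)
P1/P0 = 0.0058 / (0.0058 - 0.00385) = 2.974359
P1 = 338 * 2.974359 = 1005.3 MW

1005.3


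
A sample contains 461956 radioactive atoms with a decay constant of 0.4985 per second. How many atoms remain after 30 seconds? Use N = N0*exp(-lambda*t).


N = N0 * exp(-lambda * t)
N = 461956 * exp(-0.4985 * 30)
N = 0.14782

0.14782


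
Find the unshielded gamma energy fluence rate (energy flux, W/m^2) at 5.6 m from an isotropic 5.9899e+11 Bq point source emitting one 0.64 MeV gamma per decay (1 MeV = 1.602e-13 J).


psi = A * E * 1.602e-13 / (4*pi*r^2)
psi = 5.9899e+11 * 0.64 * 1.602e-13 / (4*pi*5.6^2)
psi = 1.5584e-04 W/m^2

1.5584e-04


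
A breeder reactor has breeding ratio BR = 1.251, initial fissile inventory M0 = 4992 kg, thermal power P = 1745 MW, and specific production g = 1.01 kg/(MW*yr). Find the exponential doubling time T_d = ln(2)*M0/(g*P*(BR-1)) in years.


Breeding gain G = BR - 1 = 1.251 - 1 = 0.251
Fissile production rate = g * P * G = 1.01 * 1745 * 0.251 = 442.37495 kg/yr
T_d = ln(2) * M0 / (g * P * G)
T_d = ln(2) * 4992 / 442.37495 = 7.8219 yr

7.8219


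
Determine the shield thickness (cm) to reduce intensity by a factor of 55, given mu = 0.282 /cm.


x = ln(factor) / mu
x = ln(55) / 0.282
x = 14.210 cm

14.210


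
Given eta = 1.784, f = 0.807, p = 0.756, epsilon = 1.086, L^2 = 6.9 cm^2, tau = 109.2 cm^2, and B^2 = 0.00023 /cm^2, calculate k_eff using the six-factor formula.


k_inf = eta*f*p*eps = 1.784*0.807*0.756*1.086 = 1.182007
P_TNL = 1/(1 + L^2*B^2) = 1/(1 + 6.9*0.00023) = 0.9984155
P_FNL = exp(-B^2*tau) = exp(-0.00023*109.2) = 0.9751968
k_eff = k_inf * P_TNL * P_FNL = 1.182007 * 0.9984155 * 0.9751968
k_eff = 1.1509

1.1509


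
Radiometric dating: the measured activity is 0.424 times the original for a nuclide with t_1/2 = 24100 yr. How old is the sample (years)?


lambda = ln(2) / t_half = ln(2) / 24100 = 2.876129e-05 /yr
t = -ln(A/A0) / lambda
t = -ln(0.424) / 2.876129e-05
t = 29833 yr

29833


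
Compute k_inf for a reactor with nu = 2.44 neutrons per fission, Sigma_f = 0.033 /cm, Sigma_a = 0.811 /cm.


k_inf = nu * Sigma_f / Sigma_a
k_inf = 2.44 * 0.033 / 0.811
k_inf = 0.099285

0.099285


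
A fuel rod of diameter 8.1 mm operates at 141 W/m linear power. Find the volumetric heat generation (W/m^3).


r = D / 2 / 1000 = 8.1 / 2 / 1000 = 0.00405 m
q''' = q' / (pi * r^2)
q''' = 141 / (pi * 0.00405^2)
q''' = 2.7363e+06 W/m^3

2.7363e+06


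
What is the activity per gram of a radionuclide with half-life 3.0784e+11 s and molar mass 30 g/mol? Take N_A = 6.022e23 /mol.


lambda = ln(2) / t_half = ln(2) / 3.0784e+11 = 2.251648e-12 /s
SA = lambda * N_A / M
SA = 2.251648e-12 * 6.022e23 / 30
SA = 4.5198e+10 Bq/g

4.5198e+10


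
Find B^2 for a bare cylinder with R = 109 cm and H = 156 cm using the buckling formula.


B^2 = (2.405/R)^2 + (pi/H)^2
B^2 = (2.405/109)^2 + (pi/156)^2
B^2 = 8.9239e-04 /cm^2

8.9239e-04


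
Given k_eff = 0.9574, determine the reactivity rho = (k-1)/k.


rho = (k_eff - 1) / k_eff
rho = (0.9574 - 1) / 0.9574
rho = -0.044496

-0.044496


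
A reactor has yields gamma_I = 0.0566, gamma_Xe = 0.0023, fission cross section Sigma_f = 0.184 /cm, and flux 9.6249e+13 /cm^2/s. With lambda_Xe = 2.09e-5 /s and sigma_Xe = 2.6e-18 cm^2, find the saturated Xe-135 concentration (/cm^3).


Xe_eq = (gamma_I + gamma_Xe) * Sigma_f * phi / (lambda_Xe + sigma_Xe * phi)
Numerator = (0.0566 + 0.0023) * 0.184 * 9.6249e+13 = 1.043108e+12
Denominator = 2.09e-5 + 2.6e-18 * 9.6249e+13 = 2.711474e-04
Xe_eq = 1.043108e+12 / 2.711474e-04 = 3.8470e+15 /cm^3

3.8470e+15


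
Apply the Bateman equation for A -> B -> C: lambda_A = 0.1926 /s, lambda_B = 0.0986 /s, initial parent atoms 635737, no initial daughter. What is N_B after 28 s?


N_B(t) = lambda_A * N_A0 / (lambda_B - lambda_A) * [exp(-lambda_A*t) - exp(-lambda_B*t)]
exp(-0.1926*28) = 0.004549218; exp(-0.0986*28) = 0.06324116
N_B = 0.1926 * 635737 / (0.0986 - 0.1926) * (0.004549218 - 0.06324116)
N_B = 76451

76451


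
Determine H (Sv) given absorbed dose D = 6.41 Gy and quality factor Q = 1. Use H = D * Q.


H = D * Q
H = 6.41 * 1
H = 6.4100 Sv

6.4100


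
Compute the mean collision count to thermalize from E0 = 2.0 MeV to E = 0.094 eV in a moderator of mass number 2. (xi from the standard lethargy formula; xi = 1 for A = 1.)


xi = 1 + (A-1)^2/(2A)*ln((A-1)/(A+1)) = 0.7253469 (for A = 2)
n = ln(E0/E) / xi
n = ln(2.0e6 / 0.094) / 0.7253469
n = ln(2.127660e+07) / 0.7253469 = 23.262

23.262


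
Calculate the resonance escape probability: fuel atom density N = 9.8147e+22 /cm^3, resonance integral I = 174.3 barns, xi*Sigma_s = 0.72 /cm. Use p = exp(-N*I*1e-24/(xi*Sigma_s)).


p = exp(-N * I * 1e-24 / (xi*Sigma_s))
p = exp(-9.8147e+22 * 174.3 * 1e-24 / 0.72)
p = 4.8003e-11

4.8003e-11


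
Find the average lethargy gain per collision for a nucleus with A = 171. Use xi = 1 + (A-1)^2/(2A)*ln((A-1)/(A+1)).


xi = 1 + (A-1)^2/(2A) * ln((A-1)/(A+1))
xi = 1 + (171-1)^2/(2*171) * ln((171-1)/(171 +1))
xi = 0.011650

0.011650


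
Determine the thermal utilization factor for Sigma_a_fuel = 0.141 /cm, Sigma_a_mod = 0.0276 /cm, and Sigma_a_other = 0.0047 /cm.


f = Sigma_a_fuel / (Sigma_a_fuel + Sigma_a_mod + Sigma_a_other)
f = 0.141 / (0.141 + 0.0276 + 0.0047)
f = 0.81362

0.81362


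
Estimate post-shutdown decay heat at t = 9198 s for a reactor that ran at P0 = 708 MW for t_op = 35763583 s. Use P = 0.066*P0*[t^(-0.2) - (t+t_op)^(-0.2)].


P/P0 = 0.066 * [t^(-0.2) - (t + t_op)^(-0.2)]
P/P0 = 0.066 * [9198^(-0.2) - (9198 + 35763583)^(-0.2)]
P/P0 = 0.066 * [0.1611615 - 0.03085244] = 0.008600398
P = 708 * 0.008600398 = 6.0891 MW

6.0891


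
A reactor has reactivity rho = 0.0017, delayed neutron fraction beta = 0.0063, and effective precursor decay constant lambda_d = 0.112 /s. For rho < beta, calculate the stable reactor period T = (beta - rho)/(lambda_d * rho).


T = (beta - rho) / (lambda_d * rho)
T = (0.0063 - 0.0017) / (0.112 * 0.0017)
T = 24.160 s

24.160


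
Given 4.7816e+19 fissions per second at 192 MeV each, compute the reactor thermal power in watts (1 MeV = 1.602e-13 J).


P = fission_rate * E_MeV * 1.602e-13
P = 4.7816e+19 * 192 * 1.602e-13
P = 1.4707e+09 W

1.4707e+09


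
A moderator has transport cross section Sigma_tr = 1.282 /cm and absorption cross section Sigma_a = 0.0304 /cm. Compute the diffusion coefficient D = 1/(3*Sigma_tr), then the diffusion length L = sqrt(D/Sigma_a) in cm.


D = 1 / (3 * Sigma_tr) = 1 / (3 * 1.282) = 0.2600104 cm
L = sqrt(D / Sigma_a)
L = sqrt(0.2600104 / 0.0304)
L = 2.9245 cm

2.9245


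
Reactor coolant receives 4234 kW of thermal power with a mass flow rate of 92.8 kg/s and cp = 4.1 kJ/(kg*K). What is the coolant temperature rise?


dT = Q / (m_dot * cp)
dT = 4234 / (92.8 * 4.1)
dT = 11.128 C

11.128


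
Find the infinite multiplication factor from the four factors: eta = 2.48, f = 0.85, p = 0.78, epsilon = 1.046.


k_inf = eta * f * p * epsilon
k_inf = 2.48 * 0.85 * 0.78 * 1.046
k_inf = 1.7199

1.7199


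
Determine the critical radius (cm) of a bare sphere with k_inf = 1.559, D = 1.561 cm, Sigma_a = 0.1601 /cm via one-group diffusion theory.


L^2 = D / Sigma_a = 1.561 / 0.1601 = 9.750156 cm^2
B_m^2 = (k_inf - 1) / L^2 = (1.559 - 1) / 9.750156 = 0.05733242 /cm^2
For a bare sphere: B_g = pi/R, so R_c = pi / sqrt(B_m^2)
R_c = pi / sqrt(0.05733242) = 13.120 cm

13.120


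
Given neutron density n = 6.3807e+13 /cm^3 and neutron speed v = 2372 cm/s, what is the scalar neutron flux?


phi = n * v
phi = 6.3807e+13 * 2372
phi = 1.5135e+17 /cm^2/s

1.5135e+17


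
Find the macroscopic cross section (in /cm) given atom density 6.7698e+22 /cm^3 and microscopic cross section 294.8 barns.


Sigma = N * sigma_barns * 1e-24
Sigma = 6.7698e+22 * 294.8 * 1e-24
Sigma = 19.957 /cm

19.957


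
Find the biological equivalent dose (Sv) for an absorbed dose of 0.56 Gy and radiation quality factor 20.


H = D * Q
H = 0.56 * 20
H = 11.200 Sv

11.200


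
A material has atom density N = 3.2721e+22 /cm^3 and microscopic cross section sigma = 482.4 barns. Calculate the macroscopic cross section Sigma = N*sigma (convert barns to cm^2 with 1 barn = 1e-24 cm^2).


Sigma = N * sigma_barns * 1e-24
Sigma = 3.2721e+22 * 482.4 * 1e-24
Sigma = 15.785 /cm

15.785


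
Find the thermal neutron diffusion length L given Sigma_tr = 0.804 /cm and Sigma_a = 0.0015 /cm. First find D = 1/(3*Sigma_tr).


D = 1 / (3 * Sigma_tr) = 1 / (3 * 0.804) = 0.4145937 cm
L = sqrt(D / Sigma_a)
L = sqrt(0.4145937 / 0.0015)
L = 16.625 cm

16.625


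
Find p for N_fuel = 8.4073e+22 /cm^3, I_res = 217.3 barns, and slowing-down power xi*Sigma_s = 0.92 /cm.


p = exp(-N * I * 1e-24 / (xi*Sigma_s))
p = exp(-8.4073e+22 * 217.3 * 1e-24 / 0.92)
p = 2.3764e-09

2.3764e-09


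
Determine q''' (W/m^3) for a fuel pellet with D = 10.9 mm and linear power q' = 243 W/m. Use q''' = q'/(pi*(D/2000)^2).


r = D / 2 / 1000 = 10.9 / 2 / 1000 = 0.00545 m
q''' = q' / (pi * r^2)
q''' = 243 / (pi * 0.00545^2)
q''' = 2.6041e+06 W/m^3

2.6041e+06


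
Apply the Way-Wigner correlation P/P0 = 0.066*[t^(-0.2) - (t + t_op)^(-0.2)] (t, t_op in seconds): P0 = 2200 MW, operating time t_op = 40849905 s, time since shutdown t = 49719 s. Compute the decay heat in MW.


P/P0 = 0.066 * [t^(-0.2) - (t + t_op)^(-0.2)]
P/P0 = 0.066 * [49719^(-0.2) - (49719 + 40849905)^(-0.2)]
P/P0 = 0.066 * [0.1149994 - 0.03003697] = 0.005607520
P = 2200 * 0.005607520 = 12.337 MW

12.337


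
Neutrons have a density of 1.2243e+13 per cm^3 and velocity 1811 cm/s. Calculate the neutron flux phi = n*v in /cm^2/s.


phi = n * v
phi = 1.2243e+13 * 1811
phi = 2.2172e+16 /cm^2/s

2.2172e+16


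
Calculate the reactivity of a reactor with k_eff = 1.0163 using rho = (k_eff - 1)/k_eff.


rho = (k_eff - 1) / k_eff
rho = (1.0163 - 1) / 1.0163
rho = 0.016039

0.016039


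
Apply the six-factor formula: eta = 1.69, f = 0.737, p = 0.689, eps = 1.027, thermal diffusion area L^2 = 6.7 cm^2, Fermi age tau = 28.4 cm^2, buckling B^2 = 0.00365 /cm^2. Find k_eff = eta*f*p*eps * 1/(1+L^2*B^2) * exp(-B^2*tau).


k_inf = eta*f*p*eps = 1.69*0.737*0.689*1.027 = 0.8813408
P_TNL = 1/(1 + L^2*B^2) = 1/(1 + 6.7*0.00365) = 0.9761288
P_FNL = exp(-B^2*tau) = exp(-0.00365*28.4) = 0.9015318
k_eff = k_inf * P_TNL * P_FNL = 0.8813408 * 0.9761288 * 0.9015318
k_eff = 0.77559

0.77559


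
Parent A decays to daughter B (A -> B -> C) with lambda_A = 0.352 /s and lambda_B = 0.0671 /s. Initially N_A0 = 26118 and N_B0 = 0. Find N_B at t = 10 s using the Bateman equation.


N_B(t) = lambda_A * N_A0 / (lambda_B - lambda_A) * [exp(-lambda_A*t) - exp(-lambda_B*t)]
exp(-0.352*10) = 0.02959944; exp(-0.0671*10) = 0.5111971
N_B = 0.352 * 26118 / (0.0671 - 0.352) * (0.02959944 - 0.5111971)
N_B = 15541

15541


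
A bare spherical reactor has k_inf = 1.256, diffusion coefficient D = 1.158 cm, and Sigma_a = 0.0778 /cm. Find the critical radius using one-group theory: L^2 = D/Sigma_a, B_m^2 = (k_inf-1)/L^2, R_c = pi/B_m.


L^2 = D / Sigma_a = 1.158 / 0.0778 = 14.88432 cm^2
B_m^2 = (k_inf - 1) / L^2 = (1.256 - 1) / 14.88432 = 0.01719931 /cm^2
For a bare sphere: B_g = pi/R, so R_c = pi / sqrt(B_m^2)
R_c = pi / sqrt(0.01719931) = 23.955 cm

23.955


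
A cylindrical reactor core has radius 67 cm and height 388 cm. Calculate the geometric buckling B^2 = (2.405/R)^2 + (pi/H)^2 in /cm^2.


B^2 = (2.405/R)^2 + (pi/H)^2
B^2 = (2.405/67)^2 + (pi/388)^2
B^2 = 0.0013540 /cm^2

0.0013540


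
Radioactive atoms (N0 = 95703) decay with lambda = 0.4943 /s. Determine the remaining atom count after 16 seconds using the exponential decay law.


N = N0 * exp(-lambda * t)
N = 95703 * exp(-0.4943 * 16)
N = 35.170

35.170


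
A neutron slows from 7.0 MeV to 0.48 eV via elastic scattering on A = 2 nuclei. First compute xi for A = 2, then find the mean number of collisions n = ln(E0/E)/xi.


xi = 1 + (A-1)^2/(2A)*ln((A-1)/(A+1)) = 0.7253469 (for A = 2)
n = ln(E0/E) / xi
n = ln(7.0e6 / 0.48) / 0.7253469
n = ln(1.458333e+07) / 0.7253469 = 22.741

22.741


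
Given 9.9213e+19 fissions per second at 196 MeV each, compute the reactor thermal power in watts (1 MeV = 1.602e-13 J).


P = fission_rate * E_MeV * 1.602e-13
P = 9.9213e+19 * 196 * 1.602e-13
P = 3.1152e+09 W

3.1152e+09


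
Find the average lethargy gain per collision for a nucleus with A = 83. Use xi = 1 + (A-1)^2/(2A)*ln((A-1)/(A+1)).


xi = 1 + (A-1)^2/(2A) * ln((A-1)/(A+1))
xi = 1 + (83-1)^2/(2*83) * ln((83-1)/(83 +1))
xi = 0.023904

0.023904


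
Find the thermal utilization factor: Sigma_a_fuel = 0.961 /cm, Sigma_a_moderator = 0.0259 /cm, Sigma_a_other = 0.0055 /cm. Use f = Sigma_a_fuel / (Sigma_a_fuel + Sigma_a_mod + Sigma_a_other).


f = Sigma_a_fuel / (Sigma_a_fuel + Sigma_a_mod + Sigma_a_other)
f = 0.961 / (0.961 + 0.0259 + 0.0055)
f = 0.96836

0.96836


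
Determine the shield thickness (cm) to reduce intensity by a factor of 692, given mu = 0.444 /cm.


x = ln(factor) / mu
x = ln(692) / 0.444
x = 14.729 cm

14.729


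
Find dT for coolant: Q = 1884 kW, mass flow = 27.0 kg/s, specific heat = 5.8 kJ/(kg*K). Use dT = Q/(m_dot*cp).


dT = Q / (m_dot * cp)
dT = 1884 / (27.0 * 5.8)
dT = 12.031 C

12.031


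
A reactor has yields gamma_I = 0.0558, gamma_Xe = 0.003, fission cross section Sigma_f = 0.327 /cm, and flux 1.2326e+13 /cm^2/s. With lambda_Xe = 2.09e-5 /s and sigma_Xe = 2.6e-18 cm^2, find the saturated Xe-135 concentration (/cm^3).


Xe_eq = (gamma_I + gamma_Xe) * Sigma_f * phi / (lambda_Xe + sigma_Xe * phi)
Numerator = (0.0558 + 0.003) * 0.327 * 1.2326e+13 = 2.369994e+11
Denominator = 2.09e-5 + 2.6e-18 * 1.2326e+13 = 5.294760e-05
Xe_eq = 2.369994e+11 / 5.294760e-05 = 4.4761e+15 /cm^3

4.4761e+15


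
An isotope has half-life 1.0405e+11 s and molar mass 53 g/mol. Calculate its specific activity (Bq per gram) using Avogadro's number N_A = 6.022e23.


lambda = ln(2) / t_half = ln(2) / 1.0405e+11 = 6.661674e-12 /s
SA = lambda * N_A / M
SA = 6.661674e-12 * 6.022e23 / 53
SA = 7.5692e+10 Bq/g

7.5692e+10


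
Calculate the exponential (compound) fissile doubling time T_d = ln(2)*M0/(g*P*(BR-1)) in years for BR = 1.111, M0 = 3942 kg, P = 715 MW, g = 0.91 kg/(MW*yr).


Breeding gain G = BR - 1 = 1.111 - 1 = 0.111
Fissile production rate = g * P * G = 0.91 * 715 * 0.111 = 72.22215 kg/yr
T_d = ln(2) * M0 / (g * P * G)
T_d = ln(2) * 3942 / 72.22215 = 37.833 yr

37.833


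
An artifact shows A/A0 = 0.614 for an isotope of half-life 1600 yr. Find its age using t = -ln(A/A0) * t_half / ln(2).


lambda = ln(2) / t_half = ln(2) / 1600 = 4.332170e-04 /yr
t = -ln(A/A0) / lambda
t = -ln(0.614) / 4.332170e-04
t = 1125.9 yr

1125.9


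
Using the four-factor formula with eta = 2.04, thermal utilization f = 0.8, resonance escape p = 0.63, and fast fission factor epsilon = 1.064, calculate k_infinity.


k_inf = eta * f * p * epsilon
k_inf = 2.04 * 0.8 * 0.63 * 1.064
k_inf = 1.0940

1.0940
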